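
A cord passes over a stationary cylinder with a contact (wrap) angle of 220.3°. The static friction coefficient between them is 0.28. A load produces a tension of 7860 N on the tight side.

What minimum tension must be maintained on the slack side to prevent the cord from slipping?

Capstan equation at impending slip: T_tight/T_slack = e^{μβ}.
β = 220.3° = 3.845 rad; e^{μβ} = e^{0.28×3.845} = 2.935.
T_slack = T_tight / e^{μβ} = 7860 / 2.935 = 2680 N.

T_min ≈ 2680 N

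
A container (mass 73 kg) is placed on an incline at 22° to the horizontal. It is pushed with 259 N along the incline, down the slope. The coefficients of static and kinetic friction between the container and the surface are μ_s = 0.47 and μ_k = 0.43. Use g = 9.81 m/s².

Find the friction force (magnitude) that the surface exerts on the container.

The normal reaction is N = m g cos θ = 664 N.
The friction needed for equilibrium is m g sin θ + P = 268.3 + 259 = 527.3 N, measured positive up-slope.
The static-friction ceiling is μ_s N = 0.47 × 664 = 312.1 N.
|527.3| exceeds 312.1 N, so the container slips down-slope; friction is kinetic, f = μ_k N = 0.43×664 = 286 N.

f ≈ 286 N (up the incline)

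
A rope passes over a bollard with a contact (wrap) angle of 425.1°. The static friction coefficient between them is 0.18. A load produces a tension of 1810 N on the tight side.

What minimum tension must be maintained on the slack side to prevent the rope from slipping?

Capstan equation at impending slip: T_tight/T_slack = e^{μβ}.
β = 425.1° = 7.419 rad; e^{μβ} = e^{0.18×7.419} = 3.802.
T_slack = T_tight / e^{μβ} = 1810 / 3.802 = 476 N.

T_min ≈ 476 N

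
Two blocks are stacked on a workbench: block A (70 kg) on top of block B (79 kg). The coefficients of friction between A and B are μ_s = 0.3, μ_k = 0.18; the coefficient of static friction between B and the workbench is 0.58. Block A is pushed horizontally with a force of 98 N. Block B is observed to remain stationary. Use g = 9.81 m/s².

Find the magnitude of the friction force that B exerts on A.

Normal force at the A–B interface: N₁ = m_A g = 686.7 N.
Maximum static friction on A from B: μ_s N₁ = 0.3×686.7 = 206 N.
Since P = 98 N ≤ 206 N, A does not slip on B; friction on A equals P = 98 N.
By Newton's third law B feels 98 N forward from A. With B stationary, the floor's static friction on B balances it: f₂ = 98 N (well within μ_s(m_A+m_B)g = 847.8 N).

f ≈ 98 N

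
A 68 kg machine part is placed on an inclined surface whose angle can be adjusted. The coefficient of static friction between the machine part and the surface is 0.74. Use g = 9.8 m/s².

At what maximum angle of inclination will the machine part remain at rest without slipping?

θ_max ≈ 36.5°

At the slip threshold, m g sin θ = μ_s · m g cos θ, so tan θ = μ_s.
θ_max = arctan(0.74) = 36.5°.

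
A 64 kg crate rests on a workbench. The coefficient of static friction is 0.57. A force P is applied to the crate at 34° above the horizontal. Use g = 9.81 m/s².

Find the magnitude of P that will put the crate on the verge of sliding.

P ≈ 312 N

N = m g − P sin α (the pull lifts the crate).
At impending slip, P cos α = μ_s N = μ_s (m g − P sin α).
Solving: P (cos α + μ_s sin α) = μ_s m g → P = 0.57×628/(cos 34° + 0.57 sin 34°) = 358/1.148 = 312 N.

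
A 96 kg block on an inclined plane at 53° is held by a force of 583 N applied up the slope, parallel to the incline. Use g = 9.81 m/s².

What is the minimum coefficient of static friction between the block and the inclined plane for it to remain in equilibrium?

μ_s,min ≈ 0.298

N = m g cos θ = 566.8 N.
Friction must make up the shortfall along the incline: f = m g sin θ − P = 752.1 − 583 = 169.1 N.
At the threshold f = μ_s N, so μ_s,min = 169.1/566.8 = 0.298.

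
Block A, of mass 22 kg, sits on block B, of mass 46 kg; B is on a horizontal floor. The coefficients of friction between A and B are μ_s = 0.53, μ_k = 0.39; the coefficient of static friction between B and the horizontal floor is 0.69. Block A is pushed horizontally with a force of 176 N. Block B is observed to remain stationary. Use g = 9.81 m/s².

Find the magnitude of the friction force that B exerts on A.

The normal force B exerts on A is simply A's weight, N₁ = 215.8 N.
So the A–B interface can sustain at most μ_s N₁ = 114.4 N of static friction.
P = 176 N exceeds that limit, so A slips over B and the interface friction becomes kinetic: f₁ = μ_k N₁ = 0.39×215.8 = 84.2 N.
B experiences an equal 84.2 N forward from A (third law). B is in equilibrium, so the floor supplies f₂ = 84.2 N of static friction (limit μ_s(m_A+m_B)g = 460.3 N, not exceeded).

f ≈ 84.2 N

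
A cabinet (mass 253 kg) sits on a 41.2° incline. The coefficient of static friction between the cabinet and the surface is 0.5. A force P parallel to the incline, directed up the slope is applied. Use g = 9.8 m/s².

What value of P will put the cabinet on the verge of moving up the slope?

At impending motion up the slope, friction acts down-slope at its limit: f = μ_s N.
P is parallel to the surface, so N = m g cos θ = 1870 N.
Along the incline: P = m g sin θ + μ_s N = 1630 + 0.5×1870 = 2570 N.

P ≈ 2570 N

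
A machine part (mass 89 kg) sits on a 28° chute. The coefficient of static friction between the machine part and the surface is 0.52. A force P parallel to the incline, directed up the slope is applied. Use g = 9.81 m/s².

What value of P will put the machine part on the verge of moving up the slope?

At impending motion up the slope, friction acts down-slope at its limit: f = μ_s N.
P is parallel to the surface, so N = m g cos θ = 771 N.
Along the incline: P = m g sin θ + μ_s N = 410 + 0.52×771 = 811 N.

P ≈ 811 N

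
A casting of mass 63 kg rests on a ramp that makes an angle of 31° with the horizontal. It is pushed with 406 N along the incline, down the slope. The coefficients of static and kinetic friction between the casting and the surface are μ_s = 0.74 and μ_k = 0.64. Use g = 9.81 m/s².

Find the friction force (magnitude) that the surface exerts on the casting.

f ≈ 339 N (up the incline)

Perpendicular to the surface, N = m g cos θ = 63·9.81·cos 31° = 529.8 N.
Parallel to the incline, ΣF = 0 gives f = m g sin θ + P = 318.3 + 406 = 724.3 N (up-slope positive).
The static-friction ceiling is μ_s N = 0.74 × 529.8 = 392 N.
Since |724.3| > 392 N, static friction cannot hold it; the casting slides down the incline and kinetic friction applies: f = μ_k N = 0.64 × 529.8 = 339 N.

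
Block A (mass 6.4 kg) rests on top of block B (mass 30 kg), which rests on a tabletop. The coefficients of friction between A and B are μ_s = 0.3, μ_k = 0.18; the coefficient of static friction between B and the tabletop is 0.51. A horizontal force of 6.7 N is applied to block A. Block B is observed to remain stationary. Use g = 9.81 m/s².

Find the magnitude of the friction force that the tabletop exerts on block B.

Normal force at the A–B interface: N₁ = m_A g = 62.78 N.
So the A–B interface can sustain at most μ_s N₁ = 18.84 N of static friction.
P = 6.7 N is within that limit, so A and B move together (both at rest); the A–B friction is simply f₁ = P = 6.7 N.
B experiences an equal 6.7 N forward from A (third law). B is in equilibrium, so the floor supplies f₂ = 6.7 N of static friction (limit μ_s(m_A+m_B)g = 182.1 N, not exceeded).

f ≈ 6.7 N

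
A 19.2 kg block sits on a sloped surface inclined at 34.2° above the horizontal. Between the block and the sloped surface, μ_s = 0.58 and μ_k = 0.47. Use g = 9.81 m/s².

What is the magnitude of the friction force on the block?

The normal reaction is N = m g cos θ = 155.8 N.
Along the slope the weight component is m g sin θ = 105.9 N; friction must supply exactly this, acting up-slope.
Maximum static friction available: μ_s N = 0.58 × 155.8 = 90.35 N.
Since |105.9| > 90.35 N, static friction cannot hold it; the block slides down the incline and kinetic friction applies: f = μ_k N = 0.47 × 155.8 = 73.2 N.

f ≈ 73.2 N (up the incline)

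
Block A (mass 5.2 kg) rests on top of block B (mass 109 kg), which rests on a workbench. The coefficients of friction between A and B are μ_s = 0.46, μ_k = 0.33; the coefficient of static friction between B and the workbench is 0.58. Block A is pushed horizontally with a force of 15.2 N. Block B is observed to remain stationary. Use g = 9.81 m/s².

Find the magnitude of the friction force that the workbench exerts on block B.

f ≈ 15.2 N

Between the blocks, N₁ = m_A g = 51.01 N.
Maximum static friction on A from B: μ_s N₁ = 0.46×51.01 = 23.47 N.
Since P = 15.2 N ≤ 23.47 N, A does not slip on B; friction on A equals P = 15.2 N.
B experiences an equal 15.2 N forward from A (third law). B is in equilibrium, so the floor supplies f₂ = 15.2 N of static friction (limit μ_s(m_A+m_B)g = 649.8 N, not exceeded).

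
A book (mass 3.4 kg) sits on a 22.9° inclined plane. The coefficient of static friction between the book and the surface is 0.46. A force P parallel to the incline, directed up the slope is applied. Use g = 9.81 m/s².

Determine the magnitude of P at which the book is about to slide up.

P ≈ 27.1 N

At impending motion up the slope, friction acts down-slope at its limit: f = μ_s N.
P is parallel to the surface, so N = m g cos θ = 30.7 N.
Along the incline: P = m g sin θ + μ_s N = 13 + 0.46×30.7 = 27.1 N.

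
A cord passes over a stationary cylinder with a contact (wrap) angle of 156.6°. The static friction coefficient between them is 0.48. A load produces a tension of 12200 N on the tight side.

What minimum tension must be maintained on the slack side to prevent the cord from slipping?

Capstan equation at impending slip: T_tight/T_slack = e^{μβ}.
β = 156.6° = 2.733 rad; e^{μβ} = e^{0.48×2.733} = 3.713.
T_slack = T_tight / e^{μβ} = 12200 / 3.713 = 3290 N.

T_min ≈ 3290 N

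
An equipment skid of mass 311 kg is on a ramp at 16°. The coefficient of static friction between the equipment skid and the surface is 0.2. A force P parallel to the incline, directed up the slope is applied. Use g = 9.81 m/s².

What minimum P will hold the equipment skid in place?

The equipment skid tends to slide down (tan θ > μ_s), so at the point of impending slip friction acts up-slope at its limit: f = μ_s N.
P is parallel to the surface, so N = m g cos θ = 2930 N.
Along the incline: P + μ_s N = m g sin θ, so P = 841 − 0.2×2930 = 254 N.

P_min ≈ 254 N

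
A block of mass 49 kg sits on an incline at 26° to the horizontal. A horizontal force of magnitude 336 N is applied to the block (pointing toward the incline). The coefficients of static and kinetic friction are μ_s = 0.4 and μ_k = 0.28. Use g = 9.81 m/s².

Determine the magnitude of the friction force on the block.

Normal direction: N = m g cos θ + P sin θ = 579.3 N.
Parallel to the incline: P cos θ − m g sin θ = 302 − 210.7 = 91.27 N; the friction needed to balance this is 91.27 N acting down the slope.
The limit of static friction is μ_s N = 231.7 N.
Since 91.27 N is within the 231.7 N limit, the block stays put and friction is exactly 91.3 N.

f ≈ 91.3 N (down the incline)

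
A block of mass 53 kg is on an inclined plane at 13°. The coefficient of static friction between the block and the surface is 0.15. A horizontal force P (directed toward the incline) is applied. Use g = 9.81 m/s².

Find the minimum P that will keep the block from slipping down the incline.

The block tends to slide down (tan θ > μ_s), so at the point of impending slip friction acts up-slope at its limit: f = μ_s N.
Perpendicular to the incline: N = m g cos θ + P sin θ.
Along the incline: P cos θ + μ_s N = m g sin θ, i.e. P cos θ + μ_s (m g cos θ + P sin θ) = m g sin θ.
Solving, P (cos θ + μ_s sin θ) = m g (sin θ − μ_s cos θ), so P = 520×0.0788/1.008 = 40.6 N.

P_min ≈ 40.6 N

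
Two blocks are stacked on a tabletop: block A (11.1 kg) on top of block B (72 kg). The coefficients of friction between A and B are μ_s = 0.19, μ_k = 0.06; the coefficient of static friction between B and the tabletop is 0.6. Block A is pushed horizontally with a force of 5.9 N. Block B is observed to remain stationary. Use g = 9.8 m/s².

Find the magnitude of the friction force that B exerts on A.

f ≈ 5.9 N

Between the blocks, N₁ = m_A g = 108.8 N.
Maximum static friction on A from B: μ_s N₁ = 0.19×108.8 = 20.67 N.
Since P = 5.9 N ≤ 20.67 N, A does not slip on B; friction on A equals P = 5.9 N.
B experiences an equal 5.9 N forward from A (third law). B is in equilibrium, so the floor supplies f₂ = 5.9 N of static friction (limit μ_s(m_A+m_B)g = 488.6 N, not exceeded).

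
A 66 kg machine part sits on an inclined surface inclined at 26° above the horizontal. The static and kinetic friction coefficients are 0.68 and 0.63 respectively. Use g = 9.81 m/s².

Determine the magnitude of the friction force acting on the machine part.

f ≈ 284 N (up the incline)

Perpendicular to the surface, N = m g cos θ = 66·9.81·cos 26° = 581.9 N.
For equilibrium along the incline, friction must balance the weight component: f = m g sin θ = 283.8 N up the slope.
Maximum static friction available: μ_s N = 0.68 × 581.9 = 395.7 N.
Since |283.8| ≤ 395.7 N, the machine part remains in static equilibrium and friction takes exactly the required value.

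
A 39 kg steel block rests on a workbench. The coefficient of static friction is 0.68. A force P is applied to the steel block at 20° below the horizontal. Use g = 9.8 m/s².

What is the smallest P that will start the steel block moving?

N = m g + P sin α (the push presses the steel block into the workbench).
At impending slip, P cos α = μ_s N = μ_s (m g + P sin α).
Solving: P (cos α − μ_s sin α) = μ_s m g → P = 0.68×382/(cos 20° − 0.68 sin 20°) = 260/0.7071 = 368 N.

P ≈ 368 N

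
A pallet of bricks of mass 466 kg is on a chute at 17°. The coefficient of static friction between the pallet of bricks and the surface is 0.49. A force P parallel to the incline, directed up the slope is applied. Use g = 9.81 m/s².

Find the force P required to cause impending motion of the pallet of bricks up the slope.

P ≈ 3480 N

At impending motion up the slope, friction acts down-slope at its limit: f = μ_s N.
P is parallel to the surface, so N = m g cos θ = 4370 N.
Along the incline: P = m g sin θ + μ_s N = 1340 + 0.49×4370 = 3480 N.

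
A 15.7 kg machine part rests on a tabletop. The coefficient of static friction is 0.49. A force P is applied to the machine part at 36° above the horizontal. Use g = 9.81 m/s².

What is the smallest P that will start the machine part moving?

P ≈ 68.8 N

N = m g − P sin α (the pull lifts the machine part).
At impending slip, P cos α = μ_s N = μ_s (m g − P sin α).
Solving: P (cos α + μ_s sin α) = μ_s m g → P = 0.49×154/(cos 36° + 0.49 sin 36°) = 75.5/1.097 = 68.8 N.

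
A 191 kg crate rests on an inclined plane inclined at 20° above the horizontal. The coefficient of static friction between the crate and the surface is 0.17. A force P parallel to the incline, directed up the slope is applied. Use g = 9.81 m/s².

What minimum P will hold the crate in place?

P_min ≈ 342 N

The crate tends to slide down (tan θ > μ_s), so at the point of impending slip friction acts up-slope at its limit: f = μ_s N.
P is parallel to the surface, so N = m g cos θ = 1760 N.
Along the incline: P + μ_s N = m g sin θ, so P = 641 − 0.17×1760 = 342 N.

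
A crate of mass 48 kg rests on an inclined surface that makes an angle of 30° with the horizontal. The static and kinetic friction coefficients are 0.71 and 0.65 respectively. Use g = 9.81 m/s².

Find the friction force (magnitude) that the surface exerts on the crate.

Perpendicular to the surface, N = m g cos θ = 48·9.81·cos 30° = 407.8 N.
For equilibrium along the incline, friction must balance the weight component: f = m g sin θ = 235.4 N up the slope.
Maximum static friction available: μ_s N = 0.71 × 407.8 = 289.5 N.
Since |235.4| ≤ 289.5 N, no slip — friction simply equals what equilibrium demands.

f ≈ 235 N (up the incline)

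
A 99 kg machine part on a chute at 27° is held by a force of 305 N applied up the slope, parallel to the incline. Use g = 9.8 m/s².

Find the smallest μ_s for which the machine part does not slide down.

μ_s,min ≈ 0.157

N = m g cos θ = 864.5 N.
Friction must make up the shortfall along the incline: f = m g sin θ − P = 440.5 − 305 = 135.5 N.
At the threshold f = μ_s N, so μ_s,min = 135.5/864.5 = 0.157.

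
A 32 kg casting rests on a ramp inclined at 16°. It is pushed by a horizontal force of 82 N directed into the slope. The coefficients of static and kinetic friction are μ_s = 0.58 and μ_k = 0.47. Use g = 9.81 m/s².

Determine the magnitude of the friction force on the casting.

f ≈ 7.7 N (up the incline)

Resolve perpendicular to the incline: N = m g cos θ + P sin θ = 32×9.81×cos 16° + 82×sin 16° = 324.4 N.
Along the incline, the net driving force (taking up-slope positive) is P cos θ − m g sin θ = 78.82 − 86.53 = -7.705 N, so equilibrium requires friction f = 7.705 N (up-slope).
The limit of static friction is μ_s N = 188.1 N.
Since 7.705 N is within the 188.1 N limit, the casting stays put and friction is exactly 7.7 N.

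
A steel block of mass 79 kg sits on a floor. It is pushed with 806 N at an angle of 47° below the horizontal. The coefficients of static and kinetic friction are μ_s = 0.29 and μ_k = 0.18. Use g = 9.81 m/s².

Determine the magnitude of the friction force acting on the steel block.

f ≈ 246 N

N = m g + P sin α = 775 + 806×sin 47° = 1364 N.
Horizontally, friction must balance P cos α = 549.7 N.
The static-friction limit is μ_s N = 395.7 N.
549.7 > 395.7 N → the steel block slides; f = μ_k N = 0.18×1364 = 246 N.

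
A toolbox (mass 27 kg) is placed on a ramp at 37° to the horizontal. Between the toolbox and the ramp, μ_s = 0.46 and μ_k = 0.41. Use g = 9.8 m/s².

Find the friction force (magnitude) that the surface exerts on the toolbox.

f ≈ 86.6 N (up the incline)

Normal force: N = m g cos θ = 27 × 9.8 × cos 37° = 211.3 N.
Along the slope the weight component is m g sin θ = 159.2 N; friction must supply exactly this, acting up-slope.
Static friction can supply at most μ_s N = 97.21 N.
Since |159.2| > 97.21 N, static friction cannot hold it; the toolbox slides down the incline and kinetic friction applies: f = μ_k N = 0.41 × 211.3 = 86.6 N.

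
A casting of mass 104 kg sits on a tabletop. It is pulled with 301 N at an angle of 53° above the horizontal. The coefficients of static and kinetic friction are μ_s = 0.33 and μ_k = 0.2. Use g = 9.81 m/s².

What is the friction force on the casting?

f ≈ 181 N

N = m g − P sin α = 1020 − 301×sin 53° = 779.9 N.
Horizontally, friction must balance P cos α = 181.1 N.
μ_s N = 0.33 × 779.9 = 257.4 N.
Since 181.1 N does not exceed the limit, the casting stays at rest and f = 181 N.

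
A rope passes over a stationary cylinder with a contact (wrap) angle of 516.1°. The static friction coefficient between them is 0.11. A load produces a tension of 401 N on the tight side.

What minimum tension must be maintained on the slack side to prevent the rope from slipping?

T_min ≈ 149 N

Capstan equation at impending slip: T_tight/T_slack = e^{μβ}.
β = 516.1° = 9.008 rad; e^{μβ} = e^{0.11×9.008} = 2.693.
T_slack = T_tight / e^{μβ} = 401 / 2.693 = 149 N.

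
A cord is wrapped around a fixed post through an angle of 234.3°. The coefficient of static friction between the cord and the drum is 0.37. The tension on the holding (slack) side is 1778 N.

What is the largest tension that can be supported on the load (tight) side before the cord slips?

T_max ≈ 8070 N

At impending slip the capstan equation gives T₂/T₁ = e^{μβ} with β in radians.
β = 234.3° × π/180 = 4.089 rad.
e^{μβ} = e^{0.37×4.089} = 4.541.
T₂ = T₁ · e^{μβ} = 1778 × 4.541 = 8070 N.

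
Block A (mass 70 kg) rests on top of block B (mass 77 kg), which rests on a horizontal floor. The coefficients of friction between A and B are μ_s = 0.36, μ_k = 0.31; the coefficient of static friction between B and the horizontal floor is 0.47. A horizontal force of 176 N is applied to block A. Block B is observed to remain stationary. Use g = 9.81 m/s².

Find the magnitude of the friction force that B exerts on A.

Between the blocks, N₁ = m_A g = 686.7 N.
Maximum static friction on A from B: μ_s N₁ = 0.36×686.7 = 247.2 N.
P = 176 N is within that limit, so A and B move together (both at rest); the A–B friction is simply f₁ = P = 176 N.
By Newton's third law B feels 176 N forward from A. With B stationary, the floor's static friction on B balances it: f₂ = 176 N (well within μ_s(m_A+m_B)g = 677.8 N).

f ≈ 176 N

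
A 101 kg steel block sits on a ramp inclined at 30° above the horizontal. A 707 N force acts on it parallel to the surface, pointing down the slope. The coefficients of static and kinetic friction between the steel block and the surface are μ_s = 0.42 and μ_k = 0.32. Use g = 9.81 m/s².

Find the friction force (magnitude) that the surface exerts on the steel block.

f ≈ 275 N (up the incline)

The normal reaction is N = m g cos θ = 858.1 N.
For equilibrium along the incline the friction force must supply f = m g sin θ + P = 495.4 + 707 = 1202 N (positive meaning up-slope).
The static-friction ceiling is μ_s N = 0.42 × 858.1 = 360.4 N.
|1202| exceeds 360.4 N, so the steel block slips down-slope; friction is kinetic, f = μ_k N = 0.32×858.1 = 275 N.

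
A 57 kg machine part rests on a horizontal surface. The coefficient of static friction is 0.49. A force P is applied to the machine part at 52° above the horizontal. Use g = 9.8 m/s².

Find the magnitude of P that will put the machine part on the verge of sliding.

N = m g − P sin α (the pull lifts the machine part).
At impending slip, P cos α = μ_s N = μ_s (m g − P sin α).
Solving: P (cos α + μ_s sin α) = μ_s m g → P = 0.49×559/(cos 52° + 0.49 sin 52°) = 274/1.002 = 273 N.

P ≈ 273 N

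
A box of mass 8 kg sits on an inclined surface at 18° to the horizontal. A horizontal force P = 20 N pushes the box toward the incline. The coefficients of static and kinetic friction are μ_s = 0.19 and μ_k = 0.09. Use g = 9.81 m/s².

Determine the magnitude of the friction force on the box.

f ≈ 5.23 N (up the incline)

Resolve perpendicular to the incline: N = m g cos θ + P sin θ = 8×9.81×cos 18° + 20×sin 18° = 80.82 N.
Along the incline, the net driving force (taking up-slope positive) is P cos θ − m g sin θ = 19.02 − 24.25 = -5.231 N, so equilibrium requires friction f = 5.231 N (up-slope).
Maximum static friction: μ_s N = 0.19 × 80.82 = 15.36 N.
|f_req| = 5.231 ≤ 15.36 N → the box is in equilibrium; friction equals the required value.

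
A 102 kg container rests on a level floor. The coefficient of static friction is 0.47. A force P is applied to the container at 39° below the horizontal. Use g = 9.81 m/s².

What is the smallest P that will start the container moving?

N = m g + P sin α (the push presses the container into the level floor).
At impending slip, P cos α = μ_s N = μ_s (m g + P sin α).
Solving: P (cos α − μ_s sin α) = μ_s m g → P = 0.47×1000/(cos 39° − 0.47 sin 39°) = 470/0.4814 = 977 N.

P ≈ 977 N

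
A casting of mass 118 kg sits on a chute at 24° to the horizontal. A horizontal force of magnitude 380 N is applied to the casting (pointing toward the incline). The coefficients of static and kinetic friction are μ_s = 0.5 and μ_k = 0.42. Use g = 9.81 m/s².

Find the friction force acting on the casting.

f ≈ 124 N (up the incline)

Resolve perpendicular to the incline: N = m g cos θ + P sin θ = 118×9.81×cos 24° + 380×sin 24° = 1212 N.
Along the incline, the net driving force (taking up-slope positive) is P cos θ − m g sin θ = 347.1 − 470.8 = -123.7 N, so equilibrium requires friction f = 123.7 N (up-slope).
Maximum static friction: μ_s N = 0.5 × 1212 = 606 N.
Since 123.7 N is within the 606 N limit, the casting stays put and friction is exactly 124 N.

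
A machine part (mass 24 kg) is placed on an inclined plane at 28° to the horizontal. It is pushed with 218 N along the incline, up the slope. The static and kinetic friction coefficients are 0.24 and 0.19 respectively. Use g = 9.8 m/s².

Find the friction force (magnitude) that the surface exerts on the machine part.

Perpendicular to the surface, N = m g cos θ = 24·9.8·cos 28° = 207.7 N.
The friction needed for equilibrium is m g sin θ − P = 110.4 − 218 = -107.6 N, measured positive up-slope.
Static friction can supply at most μ_s N = 49.84 N.
Since |-107.6| > 49.84 N, static friction cannot hold it; the machine part slides up the incline and kinetic friction applies: f = μ_k N = 0.19 × 207.7 = 39.5 N.

f ≈ 39.5 N (down the incline)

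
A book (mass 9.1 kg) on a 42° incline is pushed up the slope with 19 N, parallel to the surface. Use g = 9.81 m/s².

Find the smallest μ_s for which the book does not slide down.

μ_s,min ≈ 0.614

N = m g cos θ = 66.34 N.
Friction must make up the shortfall along the incline: f = m g sin θ − P = 59.73 − 19 = 40.73 N.
At the threshold f = μ_s N, so μ_s,min = 40.73/66.34 = 0.614.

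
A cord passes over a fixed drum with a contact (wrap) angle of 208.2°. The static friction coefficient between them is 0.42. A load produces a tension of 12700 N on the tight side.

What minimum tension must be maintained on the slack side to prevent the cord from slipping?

T_min ≈ 2760 N

Capstan equation at impending slip: T_tight/T_slack = e^{μβ}.
β = 208.2° = 3.634 rad; e^{μβ} = e^{0.42×3.634} = 4.601.
T_slack = T_tight / e^{μβ} = 12700 / 4.601 = 2760 N.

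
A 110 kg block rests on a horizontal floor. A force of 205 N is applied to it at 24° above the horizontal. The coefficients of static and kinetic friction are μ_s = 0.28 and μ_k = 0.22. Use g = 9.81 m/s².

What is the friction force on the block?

The vertical component of P reduces the normal force: N = m g − P sin α = 1079 − 83.38 = 995.7 N.
The horizontal driving force is P cos α = 187.3 N, so equilibrium needs friction f = 187.3 N.
μ_s N = 0.28 × 995.7 = 278.8 N.
187.3 ≤ 278.8 N → static; friction equals the required 187 N.

f ≈ 187 N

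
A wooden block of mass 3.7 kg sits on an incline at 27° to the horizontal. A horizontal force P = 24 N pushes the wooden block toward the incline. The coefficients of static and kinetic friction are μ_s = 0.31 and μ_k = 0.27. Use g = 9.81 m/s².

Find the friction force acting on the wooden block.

Resolve perpendicular to the incline: N = m g cos θ + P sin θ = 3.7×9.81×cos 27° + 24×sin 27° = 43.24 N.
Along the incline, the net driving force (taking up-slope positive) is P cos θ − m g sin θ = 21.38 − 16.48 = 4.906 N, so equilibrium requires friction f = -4.906 N (down-slope).
Maximum static friction: μ_s N = 0.31 × 43.24 = 13.4 N.
|f_req| = 4.906 ≤ 13.4 N → the wooden block is in equilibrium; friction equals the required value.

f ≈ 4.91 N (down the incline)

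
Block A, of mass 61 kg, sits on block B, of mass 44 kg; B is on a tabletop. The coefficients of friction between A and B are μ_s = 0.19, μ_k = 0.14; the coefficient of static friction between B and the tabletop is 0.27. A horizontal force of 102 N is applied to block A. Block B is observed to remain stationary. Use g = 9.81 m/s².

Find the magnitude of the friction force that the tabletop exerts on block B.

The normal force B exerts on A is simply A's weight, N₁ = 598.4 N.
Maximum static friction on A from B: μ_s N₁ = 0.19×598.4 = 113.7 N.
P = 102 N is within that limit, so A and B move together (both at rest); the A–B friction is simply f₁ = P = 102 N.
By Newton's third law B feels 102 N forward from A. With B stationary, the floor's static friction on B balances it: f₂ = 102 N (well within μ_s(m_A+m_B)g = 278.1 N).

f ≈ 102 N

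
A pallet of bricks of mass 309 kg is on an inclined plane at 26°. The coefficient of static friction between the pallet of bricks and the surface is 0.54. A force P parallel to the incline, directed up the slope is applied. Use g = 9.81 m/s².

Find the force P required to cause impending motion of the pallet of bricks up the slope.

At impending motion up the slope, friction acts down-slope at its limit: f = μ_s N.
P is parallel to the surface, so N = m g cos θ = 2720 N.
Along the incline: P = m g sin θ + μ_s N = 1330 + 0.54×2720 = 2800 N.

P ≈ 2800 N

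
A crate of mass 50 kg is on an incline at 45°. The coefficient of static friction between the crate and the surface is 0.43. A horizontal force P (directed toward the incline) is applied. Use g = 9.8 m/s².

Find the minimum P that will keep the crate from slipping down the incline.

P_min ≈ 195 N

The crate tends to slide down (tan θ > μ_s), so at the point of impending slip friction acts up-slope at its limit: f = μ_s N.
Perpendicular to the incline: N = m g cos θ + P sin θ.
Along the incline: P cos θ + μ_s N = m g sin θ, i.e. P cos θ + μ_s (m g cos θ + P sin θ) = m g sin θ.
Solving, P (cos θ + μ_s sin θ) = m g (sin θ − μ_s cos θ), so P = 490×0.4031/1.011 = 195 N.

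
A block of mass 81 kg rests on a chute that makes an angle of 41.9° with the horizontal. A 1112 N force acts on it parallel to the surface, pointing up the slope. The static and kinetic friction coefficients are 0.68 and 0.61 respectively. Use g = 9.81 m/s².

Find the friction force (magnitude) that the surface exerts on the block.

The normal reaction is N = m g cos θ = 591.4 N.
Parallel to the incline, ΣF = 0 gives f = m g sin θ − P = 530.7 − 1112 = -581.3 N (up-slope positive).
Static friction can supply at most μ_s N = 402.2 N.
|-581.3| exceeds 402.2 N, so the block slips up-slope; friction is kinetic, f = μ_k N = 0.61×591.4 = 361 N.

f ≈ 361 N (down the incline)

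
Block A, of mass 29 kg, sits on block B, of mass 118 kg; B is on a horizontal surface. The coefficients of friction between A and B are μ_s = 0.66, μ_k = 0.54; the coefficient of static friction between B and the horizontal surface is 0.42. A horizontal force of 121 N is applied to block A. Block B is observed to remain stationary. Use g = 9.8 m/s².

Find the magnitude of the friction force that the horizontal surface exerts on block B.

The normal force B exerts on A is simply A's weight, N₁ = 284.2 N.
So the A–B interface can sustain at most μ_s N₁ = 187.6 N of static friction.
P = 121 N is within that limit, so A and B move together (both at rest); the A–B friction is simply f₁ = P = 121 N.
By Newton's third law B feels 121 N forward from A. With B stationary, the floor's static friction on B balances it: f₂ = 121 N (well within μ_s(m_A+m_B)g = 605.1 N).

f ≈ 121 N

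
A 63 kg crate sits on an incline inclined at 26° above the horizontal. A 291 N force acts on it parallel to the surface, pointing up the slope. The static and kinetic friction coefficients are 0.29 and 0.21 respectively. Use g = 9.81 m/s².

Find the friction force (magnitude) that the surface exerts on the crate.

Perpendicular to the surface, N = m g cos θ = 63·9.81·cos 26° = 555.5 N.
For equilibrium along the incline the friction force must supply f = m g sin θ − P = 270.9 − 291 = -20.07 N (positive meaning up-slope).
Maximum static friction available: μ_s N = 0.29 × 555.5 = 161.1 N.
Since |-20.07| ≤ 161.1 N, static friction is sufficient; f equals the required value, not μ_s N.

f ≈ 20.1 N (down the incline)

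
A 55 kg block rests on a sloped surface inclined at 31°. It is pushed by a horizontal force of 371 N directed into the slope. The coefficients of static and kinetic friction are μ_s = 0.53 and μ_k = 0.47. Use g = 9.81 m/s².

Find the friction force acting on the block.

f ≈ 40.1 N (down the incline)

Resolve perpendicular to the incline: N = m g cos θ + P sin θ = 55×9.81×cos 31° + 371×sin 31° = 653.6 N.
Along the incline, the net driving force (taking up-slope positive) is P cos θ − m g sin θ = 318 − 277.9 = 40.12 N, so equilibrium requires friction f = -40.12 N (down-slope).
Maximum static friction: μ_s N = 0.53 × 653.6 = 346.4 N.
Since 40.12 N is within the 346.4 N limit, the block stays put and friction is exactly 40.1 N.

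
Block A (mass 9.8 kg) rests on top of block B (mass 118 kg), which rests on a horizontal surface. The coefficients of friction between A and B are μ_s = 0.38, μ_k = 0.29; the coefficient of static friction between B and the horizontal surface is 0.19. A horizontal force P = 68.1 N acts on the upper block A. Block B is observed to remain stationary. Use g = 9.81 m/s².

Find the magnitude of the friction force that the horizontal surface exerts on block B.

f ≈ 27.9 N

The normal force B exerts on A is simply A's weight, N₁ = 96.14 N.
Maximum static friction on A from B: μ_s N₁ = 0.38×96.14 = 36.53 N.
Since P = 68.1 N > 36.53 N, A slides on B; the A–B friction is kinetic: f₁ = μ_k N₁ = 0.29×96.14 = 27.9 N.
By Newton's third law B feels 27.9 N forward from A. With B stationary, the floor's static friction on B balances it: f₂ = 27.9 N (well within μ_s(m_A+m_B)g = 238.2 N).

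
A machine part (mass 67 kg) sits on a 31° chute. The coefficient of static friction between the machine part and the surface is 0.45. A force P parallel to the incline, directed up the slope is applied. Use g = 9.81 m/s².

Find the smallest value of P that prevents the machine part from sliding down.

The machine part tends to slide down (tan θ > μ_s), so at the point of impending slip friction acts up-slope at its limit: f = μ_s N.
P is parallel to the surface, so N = m g cos θ = 563 N.
Along the incline: P + μ_s N = m g sin θ, so P = 339 − 0.45×563 = 85 N.

P_min ≈ 85 N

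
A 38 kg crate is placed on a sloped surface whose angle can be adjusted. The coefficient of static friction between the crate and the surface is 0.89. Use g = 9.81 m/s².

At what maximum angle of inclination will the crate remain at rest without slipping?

θ_max ≈ 41.7°

At the slip threshold, m g sin θ = μ_s · m g cos θ, so tan θ = μ_s.
θ_max = arctan(0.89) = 41.7°.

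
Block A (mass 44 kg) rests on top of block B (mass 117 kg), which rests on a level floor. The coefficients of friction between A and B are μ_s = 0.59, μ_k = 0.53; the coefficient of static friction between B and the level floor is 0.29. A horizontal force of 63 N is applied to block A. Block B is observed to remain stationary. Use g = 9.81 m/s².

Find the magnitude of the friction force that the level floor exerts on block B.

Normal force at the A–B interface: N₁ = m_A g = 431.6 N.
So the A–B interface can sustain at most μ_s N₁ = 254.7 N of static friction.
P = 63 N is within that limit, so A and B move together (both at rest); the A–B friction is simply f₁ = P = 63 N.
B experiences an equal 63 N forward from A (third law). B is in equilibrium, so the floor supplies f₂ = 63 N of static friction (limit μ_s(m_A+m_B)g = 458 N, not exceeded).

f ≈ 63 N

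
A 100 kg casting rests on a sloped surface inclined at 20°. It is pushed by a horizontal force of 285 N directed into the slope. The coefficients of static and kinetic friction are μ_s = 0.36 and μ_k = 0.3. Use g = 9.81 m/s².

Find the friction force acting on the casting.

Resolve perpendicular to the incline: N = m g cos θ + P sin θ = 100×9.81×cos 20° + 285×sin 20° = 1019 N.
Parallel to the incline: P cos θ − m g sin θ = 267.8 − 335.5 = -67.71 N; the friction needed to balance this is 67.71 N acting up the slope.
Maximum static friction: μ_s N = 0.36 × 1019 = 367 N.
|f_req| = 67.71 ≤ 367 N → the casting is in equilibrium; friction equals the required value.

f ≈ 67.7 N (up the incline)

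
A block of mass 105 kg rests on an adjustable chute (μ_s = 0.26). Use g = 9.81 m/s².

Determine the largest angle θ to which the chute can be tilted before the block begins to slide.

At the slip threshold, m g sin θ = μ_s · m g cos θ, so tan θ = μ_s.
θ_max = arctan(0.26) = 14.6°.

θ_max ≈ 14.6°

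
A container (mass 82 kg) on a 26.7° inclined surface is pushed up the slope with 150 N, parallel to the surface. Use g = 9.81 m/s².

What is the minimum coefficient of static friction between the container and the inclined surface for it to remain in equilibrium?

μ_s,min ≈ 0.294

N = m g cos θ = 718.6 N.
Friction must make up the shortfall along the incline: f = m g sin θ − P = 361.4 − 150 = 211.4 N.
At the threshold f = μ_s N, so μ_s,min = 211.4/718.6 = 0.294.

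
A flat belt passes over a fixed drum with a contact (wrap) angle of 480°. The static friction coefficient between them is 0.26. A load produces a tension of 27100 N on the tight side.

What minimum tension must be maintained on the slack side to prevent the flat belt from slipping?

T_min ≈ 3070 N

Capstan equation at impending slip: T_tight/T_slack = e^{μβ}.
β = 480° = 8.378 rad; e^{μβ} = e^{0.26×8.378} = 8.83.
T_slack = T_tight / e^{μβ} = 27100 / 8.83 = 3070 N.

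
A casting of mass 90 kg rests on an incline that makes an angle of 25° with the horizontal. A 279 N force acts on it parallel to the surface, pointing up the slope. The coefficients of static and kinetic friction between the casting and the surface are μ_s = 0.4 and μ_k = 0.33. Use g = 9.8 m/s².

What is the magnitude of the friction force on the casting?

Perpendicular to the surface, N = m g cos θ = 90·9.8·cos 25° = 799.4 N.
For equilibrium along the incline the friction force must supply f = m g sin θ − P = 372.7 − 279 = 93.75 N (positive meaning up-slope).
Maximum static friction available: μ_s N = 0.4 × 799.4 = 319.7 N.
Since |93.75| ≤ 319.7 N, no slip — friction simply equals what equilibrium demands.

f ≈ 93.7 N (up the incline)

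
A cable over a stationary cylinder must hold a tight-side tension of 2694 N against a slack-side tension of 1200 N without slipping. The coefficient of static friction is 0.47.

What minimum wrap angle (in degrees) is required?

T₂/T₁ = e^{μβ} → β = ln(T₂/T₁)/μ.
β = ln(2694/1200)/0.47 = 0.8087/0.47 = 1.721 rad.
In degrees: β = 1.721 × 180/π = 98.6°.

β_min ≈ 98.6°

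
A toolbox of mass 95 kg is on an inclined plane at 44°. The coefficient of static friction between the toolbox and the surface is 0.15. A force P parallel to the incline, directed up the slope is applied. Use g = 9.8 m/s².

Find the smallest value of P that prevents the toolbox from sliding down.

P_min ≈ 546 N

The toolbox tends to slide down (tan θ > μ_s), so at the point of impending slip friction acts up-slope at its limit: f = μ_s N.
P is parallel to the surface, so N = m g cos θ = 670 N.
Along the incline: P + μ_s N = m g sin θ, so P = 647 − 0.15×670 = 546 N.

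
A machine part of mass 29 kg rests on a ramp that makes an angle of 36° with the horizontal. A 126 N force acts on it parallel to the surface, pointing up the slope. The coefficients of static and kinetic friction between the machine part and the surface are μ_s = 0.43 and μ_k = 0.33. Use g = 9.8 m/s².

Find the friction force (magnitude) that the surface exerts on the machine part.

Perpendicular to the surface, N = m g cos θ = 29·9.8·cos 36° = 229.9 N.
For equilibrium along the incline the friction force must supply f = m g sin θ − P = 167 − 126 = 41.05 N (positive meaning up-slope).
Static friction can supply at most μ_s N = 98.87 N.
Since |41.05| ≤ 98.87 N, the machine part remains in static equilibrium and friction takes exactly the required value.

f ≈ 41 N (up the incline)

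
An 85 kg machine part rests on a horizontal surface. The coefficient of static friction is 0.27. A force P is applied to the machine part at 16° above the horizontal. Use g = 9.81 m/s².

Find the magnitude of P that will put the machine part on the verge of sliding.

P ≈ 217 N

N = m g − P sin α (the pull lifts the machine part).
At impending slip, P cos α = μ_s N = μ_s (m g − P sin α).
Solving: P (cos α + μ_s sin α) = μ_s m g → P = 0.27×834/(cos 16° + 0.27 sin 16°) = 225/1.036 = 217 N.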